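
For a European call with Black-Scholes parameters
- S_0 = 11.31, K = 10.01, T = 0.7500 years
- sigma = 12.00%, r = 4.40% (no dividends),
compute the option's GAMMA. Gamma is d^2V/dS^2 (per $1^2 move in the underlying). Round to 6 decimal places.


Answer: Gamma = 0.102986

Derivation:
d1 = 1.5444379201; d2 = 1.4405148716
phi(d1) = 0.1210462255; exp(-qT) = 1.0000000000; exp(-rT) = 0.9675385596
Gamma = exp(-qT) * phi(d1) / (S * sigma * sqrt(T)) = 1.0000000000 * 0.1210462255 / (11.3100 * 0.1200 * 0.8660254038) = 0.102986


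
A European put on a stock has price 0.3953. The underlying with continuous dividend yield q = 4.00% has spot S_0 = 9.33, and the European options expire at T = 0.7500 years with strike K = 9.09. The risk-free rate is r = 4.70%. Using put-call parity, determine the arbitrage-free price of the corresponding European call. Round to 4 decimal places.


Put-call parity: C - P = S_0 * exp(-qT) - K * exp(-rT).
S_0 * exp(-qT) = 9.3300 * 0.97044553 = 9.05425683
K * exp(-rT) = 9.0900 * 0.96536405 = 8.77515917
C = P + S*exp(-qT) - K*exp(-rT)
C = 0.3953 + 9.05425683 - 8.77515917 = 0.6744

Answer: Call price = 0.6744


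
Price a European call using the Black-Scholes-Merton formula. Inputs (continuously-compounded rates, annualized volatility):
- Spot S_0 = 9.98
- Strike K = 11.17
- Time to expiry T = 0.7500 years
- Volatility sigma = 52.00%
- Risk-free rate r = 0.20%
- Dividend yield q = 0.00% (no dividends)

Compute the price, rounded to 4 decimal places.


Answer: Price = 1.3518

Derivation:
d1 = (ln(S/K) + (r - q + 0.5*sigma^2) * T) / (sigma * sqrt(T)) = -0.02164735
d2 = d1 - sigma * sqrt(T) = -0.47198056
exp(-rT) = 0.99850112; exp(-qT) = 1.00000000
C = S_0 * exp(-qT) * N(d1) - K * exp(-rT) * N(d2)
N(d1) = 0.49136463; N(d2) = 0.31847033
C = 9.9800 * 1.00000000 * 0.49136463 - 11.1700 * 0.99850112 * 0.31847033 = 1.3518


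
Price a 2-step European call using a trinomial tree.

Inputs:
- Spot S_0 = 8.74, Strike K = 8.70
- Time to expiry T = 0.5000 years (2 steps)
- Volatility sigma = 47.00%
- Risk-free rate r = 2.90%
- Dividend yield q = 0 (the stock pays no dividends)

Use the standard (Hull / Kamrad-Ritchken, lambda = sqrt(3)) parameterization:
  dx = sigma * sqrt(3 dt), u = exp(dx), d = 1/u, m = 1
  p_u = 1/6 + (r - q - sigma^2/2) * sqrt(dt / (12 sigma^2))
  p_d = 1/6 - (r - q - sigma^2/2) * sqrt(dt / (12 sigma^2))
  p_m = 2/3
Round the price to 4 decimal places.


dt = T/N = 0.250000; dx = sigma*sqrt(3*dt) = 0.407032
u = exp(dx) = 1.502352; d = 1/u = 0.665623
p_u = 0.141653, p_m = 0.666667, p_d = 0.191680
Discount per step: exp(-r*dt) = 0.992776
Stock lattice S(k, j) with j the centered position index:
  k=0: S(0,+0) = 8.7400
  k=1: S(1,-1) = 5.8175; S(1,+0) = 8.7400; S(1,+1) = 13.1306
  k=2: S(2,-2) = 3.8723; S(2,-1) = 5.8175; S(2,+0) = 8.7400; S(2,+1) = 13.1306; S(2,+2) = 19.7267
Terminal payoffs V(N, j) = max(S_T - K, 0):
  V(2,-2) = 0.000000; V(2,-1) = 0.000000; V(2,+0) = 0.040000; V(2,+1) = 4.430557; V(2,+2) = 11.026720
Backward induction: V(k, j) = exp(-r*dt) * [p_u * V(k+1, j+1) + p_m * V(k+1, j) + p_d * V(k+1, j-1)]
  V(1,-1) = exp(-r*dt) * [p_u*0.040000 + p_m*0.000000 + p_d*0.000000] = 0.005625
  V(1,+0) = exp(-r*dt) * [p_u*4.430557 + p_m*0.040000 + p_d*0.000000] = 0.649543
  V(1,+1) = exp(-r*dt) * [p_u*11.026720 + p_m*4.430557 + p_d*0.040000] = 4.490667
  V(0,+0) = exp(-r*dt) * [p_u*4.490667 + p_m*0.649543 + p_d*0.005625] = 1.062494

Answer: Price = V(0,0) = 1.0625


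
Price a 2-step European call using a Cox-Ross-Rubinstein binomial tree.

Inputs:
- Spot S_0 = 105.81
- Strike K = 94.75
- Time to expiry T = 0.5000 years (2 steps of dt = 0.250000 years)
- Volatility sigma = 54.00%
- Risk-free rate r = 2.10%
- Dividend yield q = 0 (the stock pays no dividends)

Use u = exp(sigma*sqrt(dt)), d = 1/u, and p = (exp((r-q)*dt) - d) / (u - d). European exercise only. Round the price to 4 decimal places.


Answer: Price = V(0,0) = 22.2253

Derivation:
dt = T/N = 0.250000
u = exp(sigma*sqrt(dt)) = 1.309964; d = 1/u = 0.763379
p = (exp((r-q)*dt) - d) / (u - d) = 0.442537
Discount per step: exp(-r*dt) = 0.994764
Stock lattice S(k, i) with i counting down-moves:
  k=0: S(0,0) = 105.8100
  k=1: S(1,0) = 138.6073; S(1,1) = 80.7732
  k=2: S(2,0) = 181.5707; S(2,1) = 105.8100; S(2,2) = 61.6606
Terminal payoffs V(N, i) = max(S_T - K, 0):
  V(2,0) = 86.820686; V(2,1) = 11.060000; V(2,2) = 0.000000
Backward induction: V(k, i) = exp(-r*dt) * [p * V(k+1, i) + (1-p) * V(k+1, i+1)].
  V(1,0) = exp(-r*dt) * [p*86.820686 + (1-p)*11.060000] = 44.353473
  V(1,1) = exp(-r*dt) * [p*11.060000 + (1-p)*0.000000] = 4.868836
  V(0,0) = exp(-r*dt) * [p*44.353473 + (1-p)*4.868836] = 22.225276


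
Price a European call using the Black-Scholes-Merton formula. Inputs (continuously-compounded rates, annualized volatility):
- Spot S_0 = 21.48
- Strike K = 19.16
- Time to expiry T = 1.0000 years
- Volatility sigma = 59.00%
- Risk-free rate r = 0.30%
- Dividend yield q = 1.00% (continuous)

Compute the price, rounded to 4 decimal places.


Answer: Price = 5.8397

Derivation:
d1 = (ln(S/K) + (r - q + 0.5*sigma^2) * T) / (sigma * sqrt(T)) = 0.47686016
d2 = d1 - sigma * sqrt(T) = -0.11313984
exp(-rT) = 0.99700450; exp(-qT) = 0.99004983
C = S_0 * exp(-qT) * N(d1) - K * exp(-rT) * N(d2)
N(d1) = 0.68326915; N(d2) = 0.45495985
C = 21.4800 * 0.99004983 * 0.68326915 - 19.1600 * 0.99700450 * 0.45495985 = 5.8397


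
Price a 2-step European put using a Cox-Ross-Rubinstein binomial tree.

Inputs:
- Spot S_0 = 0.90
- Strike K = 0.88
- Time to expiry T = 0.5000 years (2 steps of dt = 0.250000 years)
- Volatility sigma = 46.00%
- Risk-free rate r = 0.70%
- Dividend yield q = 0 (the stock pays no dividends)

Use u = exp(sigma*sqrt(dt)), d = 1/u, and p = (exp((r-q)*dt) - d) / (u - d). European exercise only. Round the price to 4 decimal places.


Answer: Price = V(0,0) = 0.0952

Derivation:
dt = T/N = 0.250000
u = exp(sigma*sqrt(dt)) = 1.258600; d = 1/u = 0.794534
p = (exp((r-q)*dt) - d) / (u - d) = 0.446526
Discount per step: exp(-r*dt) = 0.998252
Stock lattice S(k, i) with i counting down-moves:
  k=0: S(0,0) = 0.9000
  k=1: S(1,0) = 1.1327; S(1,1) = 0.7151
  k=2: S(2,0) = 1.4257; S(2,1) = 0.9000; S(2,2) = 0.5682
Terminal payoffs V(N, i) = max(K - S_T, 0):
  V(2,0) = 0.000000; V(2,1) = 0.000000; V(2,2) = 0.311845
Backward induction: V(k, i) = exp(-r*dt) * [p * V(k+1, i) + (1-p) * V(k+1, i+1)].
  V(1,0) = exp(-r*dt) * [p*0.000000 + (1-p)*0.000000] = 0.000000
  V(1,1) = exp(-r*dt) * [p*0.000000 + (1-p)*0.311845] = 0.172296
  V(0,0) = exp(-r*dt) * [p*0.000000 + (1-p)*0.172296] = 0.095195


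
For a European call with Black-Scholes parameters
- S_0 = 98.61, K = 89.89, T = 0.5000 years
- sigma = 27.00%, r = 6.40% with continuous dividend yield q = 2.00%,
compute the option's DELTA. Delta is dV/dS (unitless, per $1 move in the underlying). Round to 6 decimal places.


d1 = 0.6956410487; d2 = 0.5047222178
phi(d1) = 0.3132051827; exp(-qT) = 0.9900498337; exp(-rT) = 0.9685065821
N(d1) = 0.7566731738
Delta = exp(-qT) * N(d1) = 0.9900498337 * 0.7566731738 = 0.749144

Answer: Delta = 0.749144


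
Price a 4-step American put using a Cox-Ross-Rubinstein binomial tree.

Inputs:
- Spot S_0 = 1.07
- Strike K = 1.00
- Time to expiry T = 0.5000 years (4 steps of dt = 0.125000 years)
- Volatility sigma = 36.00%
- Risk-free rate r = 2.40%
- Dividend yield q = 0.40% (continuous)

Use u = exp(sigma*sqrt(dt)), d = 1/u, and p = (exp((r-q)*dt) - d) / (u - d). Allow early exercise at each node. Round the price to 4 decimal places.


dt = T/N = 0.125000
u = exp(sigma*sqrt(dt)) = 1.135734; d = 1/u = 0.880488
p = (exp((r-q)*dt) - d) / (u - d) = 0.478030
Discount per step: exp(-r*dt) = 0.997004
Stock lattice S(k, i) with i counting down-moves:
  k=0: S(0,0) = 1.0700
  k=1: S(1,0) = 1.2152; S(1,1) = 0.9421
  k=2: S(2,0) = 1.3802; S(2,1) = 1.0700; S(2,2) = 0.8295
  k=3: S(3,0) = 1.5675; S(3,1) = 1.2152; S(3,2) = 0.9421; S(3,3) = 0.7304
  k=4: S(4,0) = 1.7803; S(4,1) = 1.3802; S(4,2) = 1.0700; S(4,3) = 0.8295; S(4,4) = 0.6431
Terminal payoffs V(N, i) = max(K - S_T, 0):
  V(4,0) = 0.000000; V(4,1) = 0.000000; V(4,2) = 0.000000; V(4,3) = 0.170473; V(4,4) = 0.356902
Backward induction: V(k, i) = exp(-r*dt) * [p * V(k+1, i) + (1-p) * V(k+1, i+1)]; then take max(V_cont, immediate exercise) for American.
  V(3,0) = exp(-r*dt) * [p*0.000000 + (1-p)*0.000000] = 0.000000; exercise = 0.000000; V(3,0) = max -> 0.000000
  V(3,1) = exp(-r*dt) * [p*0.000000 + (1-p)*0.000000] = 0.000000; exercise = 0.000000; V(3,1) = max -> 0.000000
  V(3,2) = exp(-r*dt) * [p*0.000000 + (1-p)*0.170473] = 0.088715; exercise = 0.057878; V(3,2) = max -> 0.088715
  V(3,3) = exp(-r*dt) * [p*0.170473 + (1-p)*0.356902] = 0.266981; exercise = 0.269612; V(3,3) = max -> 0.269612
  V(2,0) = exp(-r*dt) * [p*0.000000 + (1-p)*0.000000] = 0.000000; exercise = 0.000000; V(2,0) = max -> 0.000000
  V(2,1) = exp(-r*dt) * [p*0.000000 + (1-p)*0.088715] = 0.046168; exercise = 0.000000; V(2,1) = max -> 0.046168
  V(2,2) = exp(-r*dt) * [p*0.088715 + (1-p)*0.269612] = 0.182589; exercise = 0.170473; V(2,2) = max -> 0.182589
  V(1,0) = exp(-r*dt) * [p*0.000000 + (1-p)*0.046168] = 0.024026; exercise = 0.000000; V(1,0) = max -> 0.024026
  V(1,1) = exp(-r*dt) * [p*0.046168 + (1-p)*0.182589] = 0.117024; exercise = 0.057878; V(1,1) = max -> 0.117024
  V(0,0) = exp(-r*dt) * [p*0.024026 + (1-p)*0.117024] = 0.072351; exercise = 0.000000; V(0,0) = max -> 0.072351

Answer: Price = V(0,0) = 0.0724


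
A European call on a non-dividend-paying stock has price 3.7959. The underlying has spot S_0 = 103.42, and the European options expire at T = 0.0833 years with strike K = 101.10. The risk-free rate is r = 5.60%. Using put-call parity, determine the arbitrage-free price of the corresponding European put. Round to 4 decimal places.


Answer: Put price = 1.0054

Derivation:
Put-call parity: C - P = S_0 * exp(-qT) - K * exp(-rT).
S_0 * exp(-qT) = 103.4200 * 1.00000000 = 103.42000000
K * exp(-rT) = 101.1000 * 0.99534606 = 100.62948700
P = C - S*exp(-qT) + K*exp(-rT)
P = 3.7959 - 103.42000000 + 100.62948700 = 1.0054


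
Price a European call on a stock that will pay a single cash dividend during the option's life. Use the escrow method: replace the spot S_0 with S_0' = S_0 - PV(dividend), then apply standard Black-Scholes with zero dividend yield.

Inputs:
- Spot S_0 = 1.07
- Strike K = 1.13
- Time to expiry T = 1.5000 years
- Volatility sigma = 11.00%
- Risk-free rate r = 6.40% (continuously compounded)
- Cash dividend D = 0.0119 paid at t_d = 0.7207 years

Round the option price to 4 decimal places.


Answer: Price = 0.0735

Derivation:
PV(D) = D * exp(-r * t_d) = 0.0119 * 0.95492278 = 0.01136358
S_0' = S_0 - PV(D) = 1.0700 - 0.01136358 = 1.05863642
d1 = (ln(S_0'/K) + (r + sigma^2/2)*T) / (sigma*sqrt(T)) = 0.29571316
d2 = d1 - sigma*sqrt(T) = 0.16099123
exp(-rT) = 0.90846402
N(d1) = 0.61627543; N(d2) = 0.56394985
C = S_0' * N(d1) - K * exp(-rT) * N(d2) = 1.05863642 * 0.61627543 - 1.1300 * 0.90846402 * 0.56394985 = 0.0735


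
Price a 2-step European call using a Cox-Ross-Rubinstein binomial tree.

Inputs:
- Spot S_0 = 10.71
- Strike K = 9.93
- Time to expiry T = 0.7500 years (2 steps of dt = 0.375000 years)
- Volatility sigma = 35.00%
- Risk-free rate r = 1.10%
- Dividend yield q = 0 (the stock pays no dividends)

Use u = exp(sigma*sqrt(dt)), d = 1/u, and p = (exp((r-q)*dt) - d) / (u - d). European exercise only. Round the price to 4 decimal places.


dt = T/N = 0.375000
u = exp(sigma*sqrt(dt)) = 1.239032; d = 1/u = 0.807082
p = (exp((r-q)*dt) - d) / (u - d) = 0.456191
Discount per step: exp(-r*dt) = 0.995883
Stock lattice S(k, i) with i counting down-moves:
  k=0: S(0,0) = 10.7100
  k=1: S(1,0) = 13.2700; S(1,1) = 8.6438
  k=2: S(2,0) = 16.4420; S(2,1) = 10.7100; S(2,2) = 6.9763
Terminal payoffs V(N, i) = max(S_T - K, 0):
  V(2,0) = 6.511993; V(2,1) = 0.780000; V(2,2) = 0.000000
Backward induction: V(k, i) = exp(-r*dt) * [p * V(k+1, i) + (1-p) * V(k+1, i+1)].
  V(1,0) = exp(-r*dt) * [p*6.511993 + (1-p)*0.780000] = 3.380909
  V(1,1) = exp(-r*dt) * [p*0.780000 + (1-p)*0.000000] = 0.354364
  V(0,0) = exp(-r*dt) * [p*3.380909 + (1-p)*0.354364] = 1.727904

Answer: Price = V(0,0) = 1.7279


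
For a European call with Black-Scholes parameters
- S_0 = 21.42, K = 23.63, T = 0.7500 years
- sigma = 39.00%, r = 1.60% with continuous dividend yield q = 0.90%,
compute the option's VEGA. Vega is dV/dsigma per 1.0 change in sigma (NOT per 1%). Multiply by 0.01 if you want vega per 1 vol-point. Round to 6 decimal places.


d1 = -0.1063050659; d2 = -0.4440549734
phi(d1) = 0.3966944600; exp(-qT) = 0.9932727301; exp(-rT) = 0.9880717129
Vega = S * exp(-qT) * phi(d1) * sqrt(T) = 21.4200 * 0.9932727301 * 0.3966944600 * 0.8660254038 = 7.309282

Answer: Vega = 7.309282


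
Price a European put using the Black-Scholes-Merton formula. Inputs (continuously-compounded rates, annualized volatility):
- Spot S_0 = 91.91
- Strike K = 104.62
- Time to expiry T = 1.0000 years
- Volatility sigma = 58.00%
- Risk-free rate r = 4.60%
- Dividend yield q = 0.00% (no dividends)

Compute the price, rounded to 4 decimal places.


d1 = (ln(S/K) + (r - q + 0.5*sigma^2) * T) / (sigma * sqrt(T)) = 0.14599155
d2 = d1 - sigma * sqrt(T) = -0.43400845
exp(-rT) = 0.95504196; exp(-qT) = 1.00000000
P = K * exp(-rT) * N(-d2) - S_0 * exp(-qT) * N(-d1)
N(-d1) = 0.44196403; N(-d2) = 0.66785885
P = 104.6200 * 0.95504196 * 0.66785885 - 91.9100 * 1.00000000 * 0.44196403 = 26.1092

Answer: Price = 26.1092


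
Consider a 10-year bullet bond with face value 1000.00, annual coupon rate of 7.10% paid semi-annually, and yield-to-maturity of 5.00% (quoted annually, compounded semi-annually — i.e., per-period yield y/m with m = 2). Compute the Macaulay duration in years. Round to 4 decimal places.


Coupon per period c = face * coupon_rate / m = 35.500000
Periods per year m = 2; per-period yield y/m = 0.025000
Number of cashflows N = 20
Cashflows (t years, CF_t, discount factor 1/(1+y/m)^(m*t), PV):
  t = 0.5000: CF_t = 35.500000, DF = 0.975610, PV = 34.634146
  t = 1.0000: CF_t = 35.500000, DF = 0.951814, PV = 33.789411
  t = 1.5000: CF_t = 35.500000, DF = 0.928599, PV = 32.965279
  t = 2.0000: CF_t = 35.500000, DF = 0.905951, PV = 32.161248
  t = 2.5000: CF_t = 35.500000, DF = 0.883854, PV = 31.376827
  t = 3.0000: CF_t = 35.500000, DF = 0.862297, PV = 30.611539
  t = 3.5000: CF_t = 35.500000, DF = 0.841265, PV = 29.864916
  t = 4.0000: CF_t = 35.500000, DF = 0.820747, PV = 29.136503
  t = 4.5000: CF_t = 35.500000, DF = 0.800728, PV = 28.425857
  t = 5.0000: CF_t = 35.500000, DF = 0.781198, PV = 27.732543
  t = 5.5000: CF_t = 35.500000, DF = 0.762145, PV = 27.056140
  t = 6.0000: CF_t = 35.500000, DF = 0.743556, PV = 26.396234
  t = 6.5000: CF_t = 35.500000, DF = 0.725420, PV = 25.752423
  t = 7.0000: CF_t = 35.500000, DF = 0.707727, PV = 25.124315
  t = 7.5000: CF_t = 35.500000, DF = 0.690466, PV = 24.511527
  t = 8.0000: CF_t = 35.500000, DF = 0.673625, PV = 23.913685
  t = 8.5000: CF_t = 35.500000, DF = 0.657195, PV = 23.330425
  t = 9.0000: CF_t = 35.500000, DF = 0.641166, PV = 22.761390
  t = 9.5000: CF_t = 35.500000, DF = 0.625528, PV = 22.206234
  t = 10.0000: CF_t = 1035.500000, DF = 0.610271, PV = 631.935561
Price P = sum_t PV_t = 1163.686204
Macaulay numerator sum_t t * PV_t:
  t * PV_t at t = 0.5000: 17.317073
  t * PV_t at t = 1.0000: 33.789411
  t * PV_t at t = 1.5000: 49.447919
  t * PV_t at t = 2.0000: 64.322496
  t * PV_t at t = 2.5000: 78.442068
  t * PV_t at t = 3.0000: 91.834616
  t * PV_t at t = 3.5000: 104.527205
  t * PV_t at t = 4.0000: 116.546013
  t * PV_t at t = 4.5000: 127.916356
  t * PV_t at t = 5.0000: 138.662716
  t * PV_t at t = 5.5000: 148.808769
  t * PV_t at t = 6.0000: 158.377404
  t * PV_t at t = 6.5000: 167.390752
  t * PV_t at t = 7.0000: 175.870208
  t * PV_t at t = 7.5000: 183.836455
  t * PV_t at t = 8.0000: 191.309481
  t * PV_t at t = 8.5000: 198.308608
  t * PV_t at t = 9.0000: 204.852508
  t * PV_t at t = 9.5000: 210.959222
  t * PV_t at t = 10.0000: 6319.355613
Macaulay duration D = (sum_t t * PV_t) / P = 8781.874893 / 1163.686204 = 7.546601

Answer: Macaulay duration = 7.5466 years


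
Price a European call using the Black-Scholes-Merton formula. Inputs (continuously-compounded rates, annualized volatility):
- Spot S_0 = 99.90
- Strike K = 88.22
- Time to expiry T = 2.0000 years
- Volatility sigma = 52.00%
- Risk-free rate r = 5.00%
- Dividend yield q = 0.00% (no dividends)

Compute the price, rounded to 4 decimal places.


Answer: Price = 36.9509

Derivation:
d1 = (ln(S/K) + (r - q + 0.5*sigma^2) * T) / (sigma * sqrt(T)) = 0.67275226
d2 = d1 - sigma * sqrt(T) = -0.06263879
exp(-rT) = 0.90483742; exp(-qT) = 1.00000000
C = S_0 * exp(-qT) * N(d1) - K * exp(-rT) * N(d2)
N(d1) = 0.74944754; N(d2) = 0.47502707
C = 99.9000 * 1.00000000 * 0.74944754 - 88.2200 * 0.90483742 * 0.47502707 = 36.9509


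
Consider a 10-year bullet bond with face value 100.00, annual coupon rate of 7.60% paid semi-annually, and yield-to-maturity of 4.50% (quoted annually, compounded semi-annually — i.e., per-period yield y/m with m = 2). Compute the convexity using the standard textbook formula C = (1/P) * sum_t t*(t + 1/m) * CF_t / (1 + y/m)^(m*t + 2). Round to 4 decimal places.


Answer: Convexity = 67.6376

Derivation:
Coupon per period c = face * coupon_rate / m = 3.800000
Periods per year m = 2; per-period yield y/m = 0.022500
Number of cashflows N = 20
Cashflows (t years, CF_t, discount factor 1/(1+y/m)^(m*t), PV):
  t = 0.5000: CF_t = 3.800000, DF = 0.977995, PV = 3.716381
  t = 1.0000: CF_t = 3.800000, DF = 0.956474, PV = 3.634603
  t = 1.5000: CF_t = 3.800000, DF = 0.935427, PV = 3.554624
  t = 2.0000: CF_t = 3.800000, DF = 0.914843, PV = 3.476405
  t = 2.5000: CF_t = 3.800000, DF = 0.894712, PV = 3.399907
  t = 3.0000: CF_t = 3.800000, DF = 0.875024, PV = 3.325092
  t = 3.5000: CF_t = 3.800000, DF = 0.855769, PV = 3.251924
  t = 4.0000: CF_t = 3.800000, DF = 0.836938, PV = 3.180366
  t = 4.5000: CF_t = 3.800000, DF = 0.818522, PV = 3.110382
  t = 5.0000: CF_t = 3.800000, DF = 0.800510, PV = 3.041939
  t = 5.5000: CF_t = 3.800000, DF = 0.782895, PV = 2.975001
  t = 6.0000: CF_t = 3.800000, DF = 0.765667, PV = 2.909536
  t = 6.5000: CF_t = 3.800000, DF = 0.748819, PV = 2.845512
  t = 7.0000: CF_t = 3.800000, DF = 0.732341, PV = 2.782897
  t = 7.5000: CF_t = 3.800000, DF = 0.716226, PV = 2.721660
  t = 8.0000: CF_t = 3.800000, DF = 0.700466, PV = 2.661770
  t = 8.5000: CF_t = 3.800000, DF = 0.685052, PV = 2.603198
  t = 9.0000: CF_t = 3.800000, DF = 0.669978, PV = 2.545915
  t = 9.5000: CF_t = 3.800000, DF = 0.655235, PV = 2.489892
  t = 10.0000: CF_t = 103.800000, DF = 0.640816, PV = 66.516750
Price P = sum_t PV_t = 124.743754
Convexity numerator sum_t t*(t + 1/m) * CF_t / (1+y/m)^(m*t + 2):
  t = 0.5000: term = 1.777312
  t = 1.0000: term = 5.214607
  t = 1.5000: term = 10.199720
  t = 2.0000: term = 16.625461
  t = 2.5000: term = 24.389430
  t = 3.0000: term = 33.393840
  t = 3.5000: term = 43.545350
  t = 4.0000: term = 54.754893
  t = 4.5000: term = 66.937522
  t = 5.0000: term = 80.012251
  t = 5.5000: term = 93.901909
  t = 6.0000: term = 108.532991
  t = 6.5000: term = 123.835523
  t = 7.0000: term = 139.742926
  t = 7.5000: term = 156.191884
  t = 8.0000: term = 173.122219
  t = 8.5000: term = 190.476769
  t = 9.0000: term = 208.201272
  t = 9.5000: term = 226.244251
  t = 10.0000: term = 6680.264919
Convexity = (1/P) * sum = 8437.365048 / 124.743754 = 67.637575


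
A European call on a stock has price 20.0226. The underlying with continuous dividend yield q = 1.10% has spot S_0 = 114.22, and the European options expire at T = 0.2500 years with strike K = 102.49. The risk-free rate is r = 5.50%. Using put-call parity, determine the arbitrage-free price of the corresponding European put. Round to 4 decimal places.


Put-call parity: C - P = S_0 * exp(-qT) - K * exp(-rT).
S_0 * exp(-qT) = 114.2200 * 0.99725378 = 113.90632650
K * exp(-rT) = 102.4900 * 0.98634410 = 101.09040675
P = C - S*exp(-qT) + K*exp(-rT)
P = 20.0226 - 113.90632650 + 101.09040675 = 7.2067

Answer: Put price = 7.2067


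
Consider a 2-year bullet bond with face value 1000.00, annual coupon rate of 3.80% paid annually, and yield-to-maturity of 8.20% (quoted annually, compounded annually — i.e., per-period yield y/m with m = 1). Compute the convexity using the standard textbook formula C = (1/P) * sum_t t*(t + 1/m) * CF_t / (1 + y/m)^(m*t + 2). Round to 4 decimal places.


Answer: Convexity = 4.9949

Derivation:
Coupon per period c = face * coupon_rate / m = 38.000000
Periods per year m = 1; per-period yield y/m = 0.082000
Number of cashflows N = 2
Cashflows (t years, CF_t, discount factor 1/(1+y/m)^(m*t), PV):
  t = 1.0000: CF_t = 38.000000, DF = 0.924214, PV = 35.120148
  t = 2.0000: CF_t = 1038.000000, DF = 0.854172, PV = 886.630837
Price P = sum_t PV_t = 921.750985
Convexity numerator sum_t t*(t + 1/m) * CF_t / (1+y/m)^(m*t + 2):
  t = 1.0000: term = 59.997314
  t = 2.0000: term = 4544.012954
Convexity = (1/P) * sum = 4604.010269 / 921.750985 = 4.994853


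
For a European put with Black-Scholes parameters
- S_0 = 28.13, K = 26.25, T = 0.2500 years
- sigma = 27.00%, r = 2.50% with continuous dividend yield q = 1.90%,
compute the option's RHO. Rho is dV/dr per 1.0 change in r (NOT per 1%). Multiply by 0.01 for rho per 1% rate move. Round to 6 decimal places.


Answer: Rho = -2.114306

Derivation:
d1 = 0.5909861738; d2 = 0.4559861738
phi(d1) = 0.3350180520; exp(-qT) = 0.9952612634; exp(-rT) = 0.9937694906
N(-d2) = 0.3241999603
Rho = -K*T*exp(-rT)*N(-d2) = -26.2500 * 0.2500 * 0.9937694906 * 0.3241999603 = -2.114306


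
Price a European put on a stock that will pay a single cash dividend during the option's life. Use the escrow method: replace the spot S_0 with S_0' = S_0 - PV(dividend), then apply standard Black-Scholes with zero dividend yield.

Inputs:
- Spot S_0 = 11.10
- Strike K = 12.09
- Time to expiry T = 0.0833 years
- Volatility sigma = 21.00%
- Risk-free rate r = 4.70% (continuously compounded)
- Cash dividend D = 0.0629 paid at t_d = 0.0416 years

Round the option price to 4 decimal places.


PV(D) = D * exp(-r * t_d) = 0.0629 * 0.99804671 = 0.06277714
S_0' = S_0 - PV(D) = 11.1000 - 0.06277714 = 11.03722286
d1 = (ln(S_0'/K) + (r + sigma^2/2)*T) / (sigma*sqrt(T)) = -1.40824669
d2 = d1 - sigma*sqrt(T) = -1.46885634
exp(-rT) = 0.99609255
N(-d1) = 0.92047098; N(-d2) = 0.92906412
P = K * exp(-rT) * N(-d2) - S_0' * N(-d1) = 12.0900 * 0.99609255 * 0.92906412 - 11.03722286 * 0.92047098 = 1.0291

Answer: Price = 1.0291


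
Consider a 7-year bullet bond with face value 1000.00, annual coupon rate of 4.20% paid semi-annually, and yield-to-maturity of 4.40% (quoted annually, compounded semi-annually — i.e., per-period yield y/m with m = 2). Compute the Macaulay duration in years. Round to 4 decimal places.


Coupon per period c = face * coupon_rate / m = 21.000000
Periods per year m = 2; per-period yield y/m = 0.022000
Number of cashflows N = 14
Cashflows (t years, CF_t, discount factor 1/(1+y/m)^(m*t), PV):
  t = 0.5000: CF_t = 21.000000, DF = 0.978474, PV = 20.547945
  t = 1.0000: CF_t = 21.000000, DF = 0.957411, PV = 20.105622
  t = 1.5000: CF_t = 21.000000, DF = 0.936801, PV = 19.672820
  t = 2.0000: CF_t = 21.000000, DF = 0.916635, PV = 19.249334
  t = 2.5000: CF_t = 21.000000, DF = 0.896903, PV = 18.834965
  t = 3.0000: CF_t = 21.000000, DF = 0.877596, PV = 18.429516
  t = 3.5000: CF_t = 21.000000, DF = 0.858704, PV = 18.032794
  t = 4.0000: CF_t = 21.000000, DF = 0.840220, PV = 17.644613
  t = 4.5000: CF_t = 21.000000, DF = 0.822133, PV = 17.264787
  t = 5.0000: CF_t = 21.000000, DF = 0.804435, PV = 16.893138
  t = 5.5000: CF_t = 21.000000, DF = 0.787119, PV = 16.529490
  t = 6.0000: CF_t = 21.000000, DF = 0.770175, PV = 16.173669
  t = 6.5000: CF_t = 21.000000, DF = 0.753596, PV = 15.825508
  t = 7.0000: CF_t = 1021.000000, DF = 0.737373, PV = 752.858228
Price P = sum_t PV_t = 988.062427
Macaulay numerator sum_t t * PV_t:
  t * PV_t at t = 0.5000: 10.273973
  t * PV_t at t = 1.0000: 20.105622
  t * PV_t at t = 1.5000: 29.509229
  t * PV_t at t = 2.0000: 38.498668
  t * PV_t at t = 2.5000: 47.087412
  t * PV_t at t = 3.0000: 55.288547
  t * PV_t at t = 3.5000: 63.114779
  t * PV_t at t = 4.0000: 70.578451
  t * PV_t at t = 4.5000: 77.691543
  t * PV_t at t = 5.0000: 84.465691
  t * PV_t at t = 5.5000: 90.912192
  t * PV_t at t = 6.0000: 97.042013
  t * PV_t at t = 6.5000: 102.865800
  t * PV_t at t = 7.0000: 5270.007593
Macaulay duration D = (sum_t t * PV_t) / P = 6057.441512 / 988.062427 = 6.130626

Answer: Macaulay duration = 6.1306 years


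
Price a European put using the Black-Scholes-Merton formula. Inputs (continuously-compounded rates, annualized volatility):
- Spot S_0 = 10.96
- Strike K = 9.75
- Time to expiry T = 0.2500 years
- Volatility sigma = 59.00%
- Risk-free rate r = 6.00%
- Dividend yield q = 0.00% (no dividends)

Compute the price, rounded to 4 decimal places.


d1 = (ln(S/K) + (r - q + 0.5*sigma^2) * T) / (sigma * sqrt(T)) = 0.59490677
d2 = d1 - sigma * sqrt(T) = 0.29990677
exp(-rT) = 0.98511194; exp(-qT) = 1.00000000
P = K * exp(-rT) * N(-d2) - S_0 * exp(-qT) * N(-d1)
N(-d1) = 0.27595290; N(-d2) = 0.38212414
P = 9.7500 * 0.98511194 * 0.38212414 - 10.9600 * 1.00000000 * 0.27595290 = 0.6458

Answer: Price = 0.6458


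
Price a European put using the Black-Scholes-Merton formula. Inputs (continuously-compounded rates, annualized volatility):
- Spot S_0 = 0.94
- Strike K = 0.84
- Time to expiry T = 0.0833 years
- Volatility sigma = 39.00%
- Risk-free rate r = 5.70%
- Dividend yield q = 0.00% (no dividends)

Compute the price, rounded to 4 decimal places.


d1 = (ln(S/K) + (r - q + 0.5*sigma^2) * T) / (sigma * sqrt(T)) = 1.09772733
d2 = d1 - sigma * sqrt(T) = 0.98516655
exp(-rT) = 0.99526315; exp(-qT) = 1.00000000
P = K * exp(-rT) * N(-d2) - S_0 * exp(-qT) * N(-d1)
N(-d1) = 0.13616179; N(-d2) = 0.16227114
P = 0.8400 * 0.99526315 * 0.16227114 - 0.9400 * 1.00000000 * 0.13616179 = 0.0077

Answer: Price = 0.0077


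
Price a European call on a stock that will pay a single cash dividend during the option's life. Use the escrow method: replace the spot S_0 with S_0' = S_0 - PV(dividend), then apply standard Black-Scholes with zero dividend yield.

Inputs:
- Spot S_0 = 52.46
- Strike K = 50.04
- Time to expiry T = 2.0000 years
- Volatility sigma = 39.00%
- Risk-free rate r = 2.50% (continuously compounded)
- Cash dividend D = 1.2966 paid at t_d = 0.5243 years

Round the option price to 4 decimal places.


Answer: Price = 12.6119

Derivation:
PV(D) = D * exp(-r * t_d) = 1.2966 * 0.98697803 = 1.27971571
S_0' = S_0 - PV(D) = 52.4600 - 1.27971571 = 51.18028429
d1 = (ln(S_0'/K) + (r + sigma^2/2)*T) / (sigma*sqrt(T)) = 0.40727846
d2 = d1 - sigma*sqrt(T) = -0.14426483
exp(-rT) = 0.95122942
N(d1) = 0.65809826; N(d2) = 0.44264567
C = S_0' * N(d1) - K * exp(-rT) * N(d2) = 51.18028429 * 0.65809826 - 50.0400 * 0.95122942 * 0.44264567 = 12.6119


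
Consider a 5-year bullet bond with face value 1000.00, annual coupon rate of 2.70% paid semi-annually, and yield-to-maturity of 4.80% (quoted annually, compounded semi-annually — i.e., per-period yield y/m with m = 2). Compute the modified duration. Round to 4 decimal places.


Answer: Modified duration = 4.5828

Derivation:
Coupon per period c = face * coupon_rate / m = 13.500000
Periods per year m = 2; per-period yield y/m = 0.024000
Number of cashflows N = 10
Cashflows (t years, CF_t, discount factor 1/(1+y/m)^(m*t), PV):
  t = 0.5000: CF_t = 13.500000, DF = 0.976562, PV = 13.183594
  t = 1.0000: CF_t = 13.500000, DF = 0.953674, PV = 12.874603
  t = 1.5000: CF_t = 13.500000, DF = 0.931323, PV = 12.572855
  t = 2.0000: CF_t = 13.500000, DF = 0.909495, PV = 12.278178
  t = 2.5000: CF_t = 13.500000, DF = 0.888178, PV = 11.990409
  t = 3.0000: CF_t = 13.500000, DF = 0.867362, PV = 11.709383
  t = 3.5000: CF_t = 13.500000, DF = 0.847033, PV = 11.434945
  t = 4.0000: CF_t = 13.500000, DF = 0.827181, PV = 11.166938
  t = 4.5000: CF_t = 13.500000, DF = 0.807794, PV = 10.905213
  t = 5.0000: CF_t = 1013.500000, DF = 0.788861, PV = 799.510527
Price P = sum_t PV_t = 907.626646
First compute Macaulay numerator sum_t t * PV_t:
  t * PV_t at t = 0.5000: 6.591797
  t * PV_t at t = 1.0000: 12.874603
  t * PV_t at t = 1.5000: 18.859282
  t * PV_t at t = 2.0000: 24.556357
  t * PV_t at t = 2.5000: 29.976022
  t * PV_t at t = 3.0000: 35.128150
  t * PV_t at t = 3.5000: 40.022307
  t * PV_t at t = 4.0000: 44.667753
  t * PV_t at t = 4.5000: 49.073459
  t * PV_t at t = 5.0000: 3997.552637
Macaulay duration D = 4259.302368 / 907.626646 = 4.692791
Modified duration = D / (1 + y/m) = 4.692791 / (1 + 0.024000) = 4.582804


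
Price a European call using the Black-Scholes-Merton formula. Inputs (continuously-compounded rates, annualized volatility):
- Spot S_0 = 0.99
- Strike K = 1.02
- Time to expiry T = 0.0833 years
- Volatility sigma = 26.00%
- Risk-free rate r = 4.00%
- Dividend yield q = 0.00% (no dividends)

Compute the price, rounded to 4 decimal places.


Answer: Price = 0.0186

Derivation:
d1 = (ln(S/K) + (r - q + 0.5*sigma^2) * T) / (sigma * sqrt(T)) = -0.31590163
d2 = d1 - sigma * sqrt(T) = -0.39094215
exp(-rT) = 0.99667354; exp(-qT) = 1.00000000
C = S_0 * exp(-qT) * N(d1) - K * exp(-rT) * N(d2)
N(d1) = 0.37603859; N(d2) = 0.34792000
C = 0.9900 * 1.00000000 * 0.37603859 - 1.0200 * 0.99667354 * 0.34792000 = 0.0186


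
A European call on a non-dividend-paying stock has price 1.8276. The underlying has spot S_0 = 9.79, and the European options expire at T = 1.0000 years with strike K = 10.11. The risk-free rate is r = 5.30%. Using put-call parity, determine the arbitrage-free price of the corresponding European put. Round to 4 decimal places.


Answer: Put price = 1.6257

Derivation:
Put-call parity: C - P = S_0 * exp(-qT) - K * exp(-rT).
S_0 * exp(-qT) = 9.7900 * 1.00000000 = 9.79000000
K * exp(-rT) = 10.1100 * 0.94838001 = 9.58812193
P = C - S*exp(-qT) + K*exp(-rT)
P = 1.8276 - 9.79000000 + 9.58812193 = 1.6257


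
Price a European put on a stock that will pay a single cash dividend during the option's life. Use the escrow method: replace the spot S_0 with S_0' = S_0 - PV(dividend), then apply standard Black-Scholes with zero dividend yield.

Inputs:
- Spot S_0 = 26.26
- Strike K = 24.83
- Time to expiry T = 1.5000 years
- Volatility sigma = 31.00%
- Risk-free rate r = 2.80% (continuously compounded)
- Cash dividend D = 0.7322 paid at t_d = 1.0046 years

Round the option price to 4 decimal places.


Answer: Price = 2.9090

Derivation:
PV(D) = D * exp(-r * t_d) = 0.7322 * 0.97226313 = 0.71189106
S_0' = S_0 - PV(D) = 26.2600 - 0.71189106 = 25.54810894
d1 = (ln(S_0'/K) + (r + sigma^2/2)*T) / (sigma*sqrt(T)) = 0.37555076
d2 = d1 - sigma*sqrt(T) = -0.00412015
exp(-rT) = 0.95886978
N(-d1) = 0.35362545; N(-d2) = 0.50164370
P = K * exp(-rT) * N(-d2) - S_0' * N(-d1) = 24.8300 * 0.95886978 * 0.50164370 - 25.54810894 * 0.35362545 = 2.9090


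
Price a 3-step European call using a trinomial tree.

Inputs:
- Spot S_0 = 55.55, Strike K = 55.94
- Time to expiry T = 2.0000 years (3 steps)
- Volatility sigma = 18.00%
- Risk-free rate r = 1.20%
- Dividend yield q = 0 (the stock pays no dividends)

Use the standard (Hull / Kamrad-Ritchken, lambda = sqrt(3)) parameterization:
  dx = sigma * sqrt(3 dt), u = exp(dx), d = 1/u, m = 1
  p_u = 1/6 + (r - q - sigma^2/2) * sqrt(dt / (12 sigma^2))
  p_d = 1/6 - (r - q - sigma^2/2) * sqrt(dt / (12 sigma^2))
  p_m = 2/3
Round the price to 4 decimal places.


Answer: Price = V(0,0) = 5.6115

Derivation:
dt = T/N = 0.666667; dx = sigma*sqrt(3*dt) = 0.254558
u = exp(dx) = 1.289892; d = 1/u = 0.775259
p_u = 0.161167, p_m = 0.666667, p_d = 0.172166
Discount per step: exp(-r*dt) = 0.992032
Stock lattice S(k, j) with j the centered position index:
  k=0: S(0,+0) = 55.5500
  k=1: S(1,-1) = 43.0656; S(1,+0) = 55.5500; S(1,+1) = 71.6535
  k=2: S(2,-2) = 33.3870; S(2,-1) = 43.0656; S(2,+0) = 55.5500; S(2,+1) = 71.6535; S(2,+2) = 92.4253
  k=3: S(3,-3) = 25.8836; S(3,-2) = 33.3870; S(3,-1) = 43.0656; S(3,+0) = 55.5500; S(3,+1) = 71.6535; S(3,+2) = 92.4253; S(3,+3) = 119.2186
Terminal payoffs V(N, j) = max(S_T - K, 0):
  V(3,-3) = 0.000000; V(3,-2) = 0.000000; V(3,-1) = 0.000000; V(3,+0) = 0.000000; V(3,+1) = 15.713497; V(3,+2) = 36.485267; V(3,+3) = 63.278607
Backward induction: V(k, j) = exp(-r*dt) * [p_u * V(k+1, j+1) + p_m * V(k+1, j) + p_d * V(k+1, j-1)]
  V(2,-2) = exp(-r*dt) * [p_u*0.000000 + p_m*0.000000 + p_d*0.000000] = 0.000000
  V(2,-1) = exp(-r*dt) * [p_u*0.000000 + p_m*0.000000 + p_d*0.000000] = 0.000000
  V(2,+0) = exp(-r*dt) * [p_u*15.713497 + p_m*0.000000 + p_d*0.000000] = 2.512317
  V(2,+1) = exp(-r*dt) * [p_u*36.485267 + p_m*15.713497 + p_d*0.000000] = 16.225559
  V(2,+2) = exp(-r*dt) * [p_u*63.278607 + p_m*36.485267 + p_d*15.713497] = 36.930637
  V(1,-1) = exp(-r*dt) * [p_u*2.512317 + p_m*0.000000 + p_d*0.000000] = 0.401676
  V(1,+0) = exp(-r*dt) * [p_u*16.225559 + p_m*2.512317 + p_d*0.000000] = 4.255720
  V(1,+1) = exp(-r*dt) * [p_u*36.930637 + p_m*16.225559 + p_d*2.512317] = 17.064510
  V(0,+0) = exp(-r*dt) * [p_u*17.064510 + p_m*4.255720 + p_d*0.401676] = 5.611465


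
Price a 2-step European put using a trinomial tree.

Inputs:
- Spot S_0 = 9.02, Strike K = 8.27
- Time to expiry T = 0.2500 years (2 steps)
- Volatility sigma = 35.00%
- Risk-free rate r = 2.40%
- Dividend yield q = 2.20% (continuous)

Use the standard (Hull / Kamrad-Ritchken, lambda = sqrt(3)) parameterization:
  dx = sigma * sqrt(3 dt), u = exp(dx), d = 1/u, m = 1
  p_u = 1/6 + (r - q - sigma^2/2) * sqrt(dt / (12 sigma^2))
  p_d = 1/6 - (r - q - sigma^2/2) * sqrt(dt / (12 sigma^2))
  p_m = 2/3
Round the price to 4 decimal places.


Answer: Price = V(0,0) = 0.3219

Derivation:
dt = T/N = 0.125000; dx = sigma*sqrt(3*dt) = 0.214330
u = exp(dx) = 1.239032; d = 1/u = 0.807082
p_u = 0.149389, p_m = 0.666667, p_d = 0.183944
Discount per step: exp(-r*dt) = 0.997004
Stock lattice S(k, j) with j the centered position index:
  k=0: S(0,+0) = 9.0200
  k=1: S(1,-1) = 7.2799; S(1,+0) = 9.0200; S(1,+1) = 11.1761
  k=2: S(2,-2) = 5.8755; S(2,-1) = 7.2799; S(2,+0) = 9.0200; S(2,+1) = 11.1761; S(2,+2) = 13.8475
Terminal payoffs V(N, j) = max(K - S_T, 0):
  V(2,-2) = 2.394544; V(2,-1) = 0.990123; V(2,+0) = 0.000000; V(2,+1) = 0.000000; V(2,+2) = 0.000000
Backward induction: V(k, j) = exp(-r*dt) * [p_u * V(k+1, j+1) + p_m * V(k+1, j) + p_d * V(k+1, j-1)]
  V(1,-1) = exp(-r*dt) * [p_u*0.000000 + p_m*0.990123 + p_d*2.394544] = 1.097248
  V(1,+0) = exp(-r*dt) * [p_u*0.000000 + p_m*0.000000 + p_d*0.990123] = 0.181582
  V(1,+1) = exp(-r*dt) * [p_u*0.000000 + p_m*0.000000 + p_d*0.000000] = 0.000000
  V(0,+0) = exp(-r*dt) * [p_u*0.000000 + p_m*0.181582 + p_d*1.097248] = 0.321920


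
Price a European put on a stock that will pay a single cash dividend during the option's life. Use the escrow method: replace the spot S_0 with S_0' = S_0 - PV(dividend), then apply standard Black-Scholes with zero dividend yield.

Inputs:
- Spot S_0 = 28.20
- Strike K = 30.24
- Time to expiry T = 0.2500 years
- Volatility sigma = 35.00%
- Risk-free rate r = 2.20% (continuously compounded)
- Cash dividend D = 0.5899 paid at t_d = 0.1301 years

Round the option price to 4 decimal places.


Answer: Price = 3.4764

Derivation:
PV(D) = D * exp(-r * t_d) = 0.5899 * 0.99714189 = 0.58821400
S_0' = S_0 - PV(D) = 28.2000 - 0.58821400 = 27.61178600
d1 = (ln(S_0'/K) + (r + sigma^2/2)*T) / (sigma*sqrt(T)) = -0.40063052
d2 = d1 - sigma*sqrt(T) = -0.57563052
exp(-rT) = 0.99451510
N(-d1) = 0.65565391; N(-d2) = 0.71756753
P = K * exp(-rT) * N(-d2) - S_0' * N(-d1) = 30.2400 * 0.99451510 * 0.71756753 - 27.61178600 * 0.65565391 = 3.4764


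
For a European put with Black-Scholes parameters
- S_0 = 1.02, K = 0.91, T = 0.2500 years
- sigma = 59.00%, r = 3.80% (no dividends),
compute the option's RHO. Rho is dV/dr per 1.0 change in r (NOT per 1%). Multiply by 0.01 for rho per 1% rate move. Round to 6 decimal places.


d1 = 0.5665281585; d2 = 0.2715281585
phi(d1) = 0.3397940397; exp(-qT) = 1.0000000000; exp(-rT) = 0.9905449824
N(-d2) = 0.3929924228
Rho = -K*T*exp(-rT)*N(-d2) = -0.9100 * 0.2500 * 0.9905449824 * 0.3929924228 = -0.088560

Answer: Rho = -0.088560


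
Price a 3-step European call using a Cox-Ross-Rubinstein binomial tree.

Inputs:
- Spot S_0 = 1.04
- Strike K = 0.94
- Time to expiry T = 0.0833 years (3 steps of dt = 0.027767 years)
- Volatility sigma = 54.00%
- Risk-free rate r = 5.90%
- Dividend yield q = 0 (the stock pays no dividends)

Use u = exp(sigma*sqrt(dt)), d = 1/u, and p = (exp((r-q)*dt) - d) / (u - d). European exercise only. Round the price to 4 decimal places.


dt = T/N = 0.027767
u = exp(sigma*sqrt(dt)) = 1.094155; d = 1/u = 0.913948
p = (exp((r-q)*dt) - d) / (u - d) = 0.486618
Discount per step: exp(-r*dt) = 0.998363
Stock lattice S(k, i) with i counting down-moves:
  k=0: S(0,0) = 1.0400
  k=1: S(1,0) = 1.1379; S(1,1) = 0.9505
  k=2: S(2,0) = 1.2451; S(2,1) = 1.0400; S(2,2) = 0.8687
  k=3: S(3,0) = 1.3623; S(3,1) = 1.1379; S(3,2) = 0.9505; S(3,3) = 0.7940
Terminal payoffs V(N, i) = max(S_T - K, 0):
  V(3,0) = 0.422289; V(3,1) = 0.197921; V(3,2) = 0.010506; V(3,3) = 0.000000
Backward induction: V(k, i) = exp(-r*dt) * [p * V(k+1, i) + (1-p) * V(k+1, i+1)].
  V(2,0) = exp(-r*dt) * [p*0.422289 + (1-p)*0.197921] = 0.306600
  V(2,1) = exp(-r*dt) * [p*0.197921 + (1-p)*0.010506] = 0.101539
  V(2,2) = exp(-r*dt) * [p*0.010506 + (1-p)*0.000000] = 0.005104
  V(1,0) = exp(-r*dt) * [p*0.306600 + (1-p)*0.101539] = 0.200996
  V(1,1) = exp(-r*dt) * [p*0.101539 + (1-p)*0.005104] = 0.051946
  V(0,0) = exp(-r*dt) * [p*0.200996 + (1-p)*0.051946] = 0.124272

Answer: Price = V(0,0) = 0.1243


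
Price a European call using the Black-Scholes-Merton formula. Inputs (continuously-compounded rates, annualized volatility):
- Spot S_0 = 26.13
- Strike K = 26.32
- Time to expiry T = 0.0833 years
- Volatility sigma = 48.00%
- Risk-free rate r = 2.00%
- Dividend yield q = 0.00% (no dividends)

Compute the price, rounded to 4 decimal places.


d1 = (ln(S/K) + (r - q + 0.5*sigma^2) * T) / (sigma * sqrt(T)) = 0.02899696
d2 = d1 - sigma * sqrt(T) = -0.10953939
exp(-rT) = 0.99833539; exp(-qT) = 1.00000000
C = S_0 * exp(-qT) * N(d1) - K * exp(-rT) * N(d2)
N(d1) = 0.51156649; N(d2) = 0.45638734
C = 26.1300 * 1.00000000 * 0.51156649 - 26.3200 * 0.99833539 * 0.45638734 = 1.3751

Answer: Price = 1.3751


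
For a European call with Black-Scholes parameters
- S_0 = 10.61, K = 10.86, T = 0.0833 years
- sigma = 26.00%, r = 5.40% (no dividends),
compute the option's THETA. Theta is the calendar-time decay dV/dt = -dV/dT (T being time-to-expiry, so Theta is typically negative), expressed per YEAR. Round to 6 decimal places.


d1 = -0.2128932658; d2 = -0.2879337882
phi(d1) = 0.3900032118; exp(-qT) = 1.0000000000; exp(-rT) = 0.9955119017
Theta = -S*exp(-qT)*phi(d1)*sigma/(2*sqrt(T)) - r*K*exp(-rT)*N(d2) + q*S*exp(-qT)*N(d1)
N(d1) = 0.4157051075; N(d2) = 0.3866987112; sqrt(T) = 0.2886173938
Term 1 = -10.6100 * 1.0000000000 * 0.3900032118 * 0.2600 / (2 * 0.2886173938) = -1.8638219372
Term 2 = -0.0540 * 10.8600 * 0.9955119017 * 0.3866987112 = -0.2257578010
Term 3 = 0 (no dividend yield, q = 0)
Theta = -1.8638219372 + (-0.2257578010) + (0.0000000000) = -2.089580

Answer: Theta = -2.089580


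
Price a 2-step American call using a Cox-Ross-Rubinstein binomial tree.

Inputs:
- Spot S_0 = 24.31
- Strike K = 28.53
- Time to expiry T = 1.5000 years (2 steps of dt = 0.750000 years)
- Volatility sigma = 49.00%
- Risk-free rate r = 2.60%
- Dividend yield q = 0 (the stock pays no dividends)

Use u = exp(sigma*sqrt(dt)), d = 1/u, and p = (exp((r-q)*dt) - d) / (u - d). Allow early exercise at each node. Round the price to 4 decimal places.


dt = T/N = 0.750000
u = exp(sigma*sqrt(dt)) = 1.528600; d = 1/u = 0.654193
p = (exp((r-q)*dt) - d) / (u - d) = 0.417995
Discount per step: exp(-r*dt) = 0.980689
Stock lattice S(k, i) with i counting down-moves:
  k=0: S(0,0) = 24.3100
  k=1: S(1,0) = 37.1603; S(1,1) = 15.9034
  k=2: S(2,0) = 56.8032; S(2,1) = 24.3100; S(2,2) = 10.4039
Terminal payoffs V(N, i) = max(S_T - K, 0):
  V(2,0) = 28.273201; V(2,1) = 0.000000; V(2,2) = 0.000000
Backward induction: V(k, i) = exp(-r*dt) * [p * V(k+1, i) + (1-p) * V(k+1, i+1)]; then take max(V_cont, immediate exercise) for American.
  V(1,0) = exp(-r*dt) * [p*28.273201 + (1-p)*0.000000] = 11.589848; exercise = 8.630272; V(1,0) = max -> 11.589848
  V(1,1) = exp(-r*dt) * [p*0.000000 + (1-p)*0.000000] = 0.000000; exercise = 0.000000; V(1,1) = max -> 0.000000
  V(0,0) = exp(-r*dt) * [p*11.589848 + (1-p)*0.000000] = 4.750950; exercise = 0.000000; V(0,0) = max -> 4.750950

Answer: Price = V(0,0) = 4.7510
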